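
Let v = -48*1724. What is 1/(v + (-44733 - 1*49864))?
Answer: -1/177349 ≈ -5.6386e-6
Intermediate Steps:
v = -82752 (v = -1*82752 = -82752)
1/(v + (-44733 - 1*49864)) = 1/(-82752 + (-44733 - 1*49864)) = 1/(-82752 + (-44733 - 49864)) = 1/(-82752 - 94597) = 1/(-177349) = -1/177349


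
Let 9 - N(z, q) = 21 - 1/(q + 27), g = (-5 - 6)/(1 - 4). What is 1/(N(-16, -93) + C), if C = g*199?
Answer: 66/47365 ≈ 0.0013934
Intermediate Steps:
g = 11/3 (g = -11/(-3) = -11*(-1/3) = 11/3 ≈ 3.6667)
N(z, q) = -12 + 1/(27 + q) (N(z, q) = 9 - (21 - 1/(q + 27)) = 9 - (21 - 1/(27 + q)) = 9 + (-21 + 1/(27 + q)) = -12 + 1/(27 + q))
C = 2189/3 (C = (11/3)*199 = 2189/3 ≈ 729.67)
1/(N(-16, -93) + C) = 1/((-323 - 12*(-93))/(27 - 93) + 2189/3) = 1/((-323 + 1116)/(-66) + 2189/3) = 1/(-1/66*793 + 2189/3) = 1/(-793/66 + 2189/3) = 1/(47365/66) = 66/47365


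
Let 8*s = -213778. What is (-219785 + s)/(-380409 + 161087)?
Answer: 986029/877288 ≈ 1.1240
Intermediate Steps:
s = -106889/4 (s = (⅛)*(-213778) = -106889/4 ≈ -26722.)
(-219785 + s)/(-380409 + 161087) = (-219785 - 106889/4)/(-380409 + 161087) = -986029/4/(-219322) = -986029/4*(-1/219322) = 986029/877288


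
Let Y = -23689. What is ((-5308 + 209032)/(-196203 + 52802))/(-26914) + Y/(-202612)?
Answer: 45734421234617/390989951235284 ≈ 0.11697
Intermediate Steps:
((-5308 + 209032)/(-196203 + 52802))/(-26914) + Y/(-202612) = ((-5308 + 209032)/(-196203 + 52802))/(-26914) - 23689/(-202612) = (203724/(-143401))*(-1/26914) - 23689*(-1/202612) = (203724*(-1/143401))*(-1/26914) + 23689/202612 = -203724/143401*(-1/26914) + 23689/202612 = 101862/1929747257 + 23689/202612 = 45734421234617/390989951235284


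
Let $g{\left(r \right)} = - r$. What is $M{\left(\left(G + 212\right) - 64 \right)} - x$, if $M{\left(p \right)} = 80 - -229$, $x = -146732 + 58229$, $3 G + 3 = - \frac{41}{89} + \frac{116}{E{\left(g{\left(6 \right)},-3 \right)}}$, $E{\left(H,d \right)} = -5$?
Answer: $88812$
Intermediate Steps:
$G = - \frac{11864}{1335}$ ($G = -1 + \frac{- \frac{41}{89} + \frac{116}{-5}}{3} = -1 + \frac{\left(-41\right) \frac{1}{89} + 116 \left(- \frac{1}{5}\right)}{3} = -1 + \frac{- \frac{41}{89} - \frac{116}{5}}{3} = -1 + \frac{1}{3} \left(- \frac{10529}{445}\right) = -1 - \frac{10529}{1335} = - \frac{11864}{1335} \approx -8.8869$)
$x = -88503$
$M{\left(p \right)} = 309$ ($M{\left(p \right)} = 80 + 229 = 309$)
$M{\left(\left(G + 212\right) - 64 \right)} - x = 309 - -88503 = 309 + 88503 = 88812$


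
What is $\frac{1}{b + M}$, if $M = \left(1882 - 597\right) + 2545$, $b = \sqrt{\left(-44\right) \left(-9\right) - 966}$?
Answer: $\frac{383}{1466947} - \frac{i \sqrt{570}}{14669470} \approx 0.00026109 - 1.6275 \cdot 10^{-6} i$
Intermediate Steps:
$b = i \sqrt{570}$ ($b = \sqrt{396 - 966} = \sqrt{-570} = i \sqrt{570} \approx 23.875 i$)
$M = 3830$ ($M = 1285 + 2545 = 3830$)
$\frac{1}{b + M} = \frac{1}{i \sqrt{570} + 3830} = \frac{1}{3830 + i \sqrt{570}}$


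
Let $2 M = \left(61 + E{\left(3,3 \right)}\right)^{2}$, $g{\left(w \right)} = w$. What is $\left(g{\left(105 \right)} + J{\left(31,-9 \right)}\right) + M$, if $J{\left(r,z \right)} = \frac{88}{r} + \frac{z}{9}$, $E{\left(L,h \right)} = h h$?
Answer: $\frac{79262}{31} \approx 2556.8$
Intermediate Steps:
$E{\left(L,h \right)} = h^{2}$
$J{\left(r,z \right)} = \frac{88}{r} + \frac{z}{9}$ ($J{\left(r,z \right)} = \frac{88}{r} + z \frac{1}{9} = \frac{88}{r} + \frac{z}{9}$)
$M = 2450$ ($M = \frac{\left(61 + 3^{2}\right)^{2}}{2} = \frac{\left(61 + 9\right)^{2}}{2} = \frac{70^{2}}{2} = \frac{1}{2} \cdot 4900 = 2450$)
$\left(g{\left(105 \right)} + J{\left(31,-9 \right)}\right) + M = \left(105 + \left(\frac{88}{31} + \frac{1}{9} \left(-9\right)\right)\right) + 2450 = \left(105 + \left(88 \cdot \frac{1}{31} - 1\right)\right) + 2450 = \left(105 + \left(\frac{88}{31} - 1\right)\right) + 2450 = \left(105 + \frac{57}{31}\right) + 2450 = \frac{3312}{31} + 2450 = \frac{79262}{31}$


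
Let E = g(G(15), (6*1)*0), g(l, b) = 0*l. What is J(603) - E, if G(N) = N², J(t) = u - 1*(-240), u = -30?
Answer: 210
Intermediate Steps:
J(t) = 210 (J(t) = -30 - 1*(-240) = -30 + 240 = 210)
g(l, b) = 0
E = 0
J(603) - E = 210 - 1*0 = 210 + 0 = 210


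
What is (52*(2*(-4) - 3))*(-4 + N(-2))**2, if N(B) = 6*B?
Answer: -146432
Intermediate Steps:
(52*(2*(-4) - 3))*(-4 + N(-2))**2 = (52*(2*(-4) - 3))*(-4 + 6*(-2))**2 = (52*(-8 - 3))*(-4 - 12)**2 = (52*(-11))*(-16)**2 = -572*256 = -146432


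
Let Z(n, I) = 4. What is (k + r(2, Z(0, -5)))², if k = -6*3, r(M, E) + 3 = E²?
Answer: 25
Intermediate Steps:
r(M, E) = -3 + E²
k = -18
(k + r(2, Z(0, -5)))² = (-18 + (-3 + 4²))² = (-18 + (-3 + 16))² = (-18 + 13)² = (-5)² = 25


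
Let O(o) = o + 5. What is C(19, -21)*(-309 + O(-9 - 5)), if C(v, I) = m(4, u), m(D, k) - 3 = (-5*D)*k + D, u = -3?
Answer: -21306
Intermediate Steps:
m(D, k) = 3 + D - 5*D*k (m(D, k) = 3 + ((-5*D)*k + D) = 3 + (-5*D*k + D) = 3 + (D - 5*D*k) = 3 + D - 5*D*k)
C(v, I) = 67 (C(v, I) = 3 + 4 - 5*4*(-3) = 3 + 4 + 60 = 67)
O(o) = 5 + o
C(19, -21)*(-309 + O(-9 - 5)) = 67*(-309 + (5 + (-9 - 5))) = 67*(-309 + (5 - 14)) = 67*(-309 - 9) = 67*(-318) = -21306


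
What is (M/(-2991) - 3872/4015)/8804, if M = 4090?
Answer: -1272841/4805729430 ≈ -0.00026486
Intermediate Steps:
(M/(-2991) - 3872/4015)/8804 = (4090/(-2991) - 3872/4015)/8804 = (4090*(-1/2991) - 3872*1/4015)*(1/8804) = (-4090/2991 - 352/365)*(1/8804) = -2545682/1091715*1/8804 = -1272841/4805729430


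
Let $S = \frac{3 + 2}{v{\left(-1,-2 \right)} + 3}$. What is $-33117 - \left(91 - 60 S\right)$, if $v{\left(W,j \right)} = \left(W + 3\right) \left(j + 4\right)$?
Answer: $- \frac{232156}{7} \approx -33165.0$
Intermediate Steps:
$v{\left(W,j \right)} = \left(3 + W\right) \left(4 + j\right)$
$S = \frac{5}{7}$ ($S = \frac{3 + 2}{\left(12 + 3 \left(-2\right) + 4 \left(-1\right) - -2\right) + 3} = \frac{1}{\left(12 - 6 - 4 + 2\right) + 3} \cdot 5 = \frac{1}{4 + 3} \cdot 5 = \frac{1}{7} \cdot 5 = \frac{5}{7} \approx 0.71429$)
$-33117 - \left(91 - 60 S\right) = -33117 - \left(91 - \frac{300}{7}\right) = -33117 - \frac{337}{7} = - \frac{232156}{7}$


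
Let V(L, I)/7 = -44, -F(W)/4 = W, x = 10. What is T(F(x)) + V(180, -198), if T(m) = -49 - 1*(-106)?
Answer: -251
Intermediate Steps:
F(W) = -4*W
V(L, I) = -308 (V(L, I) = 7*(-44) = -308)
T(m) = 57 (T(m) = -49 + 106 = 57)
T(F(x)) + V(180, -198) = 57 - 308 = -251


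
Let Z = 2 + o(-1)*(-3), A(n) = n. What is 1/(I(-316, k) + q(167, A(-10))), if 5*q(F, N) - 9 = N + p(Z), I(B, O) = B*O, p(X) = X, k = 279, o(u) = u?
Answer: -5/440816 ≈ -1.1343e-5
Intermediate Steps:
Z = 5 (Z = 2 - 1*(-3) = 2 + 3 = 5)
q(F, N) = 14/5 + N/5 (q(F, N) = 9/5 + (N + 5)/5 = 9/5 + (5 + N)/5 = 9/5 + (1 + N/5) = 14/5 + N/5)
1/(I(-316, k) + q(167, A(-10))) = 1/(-316*279 + (14/5 + (⅕)*(-10))) = 1/(-88164 + (14/5 - 2)) = 1/(-88164 + ⅘) = 1/(-440816/5) = -5/440816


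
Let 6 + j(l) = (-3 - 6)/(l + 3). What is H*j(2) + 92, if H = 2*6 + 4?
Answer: -164/5 ≈ -32.800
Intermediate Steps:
j(l) = -6 - 9/(3 + l) (j(l) = -6 + (-3 - 6)/(l + 3) = -6 - 9/(3 + l))
H = 16 (H = 12 + 4 = 16)
H*j(2) + 92 = 16*(3*(-9 - 2*2)/(3 + 2)) + 92 = 16*(3*(-9 - 4)/5) + 92 = 16*(3*(1/5)*(-13)) + 92 = 16*(-39/5) + 92 = -624/5 + 92 = -164/5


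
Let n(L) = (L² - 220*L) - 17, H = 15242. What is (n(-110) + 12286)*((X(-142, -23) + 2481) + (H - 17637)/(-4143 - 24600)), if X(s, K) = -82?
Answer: 3349165344788/28743 ≈ 1.1652e+8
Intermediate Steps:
n(L) = -17 + L² - 220*L
(n(-110) + 12286)*((X(-142, -23) + 2481) + (H - 17637)/(-4143 - 24600)) = ((-17 + (-110)² - 220*(-110)) + 12286)*((-82 + 2481) + (15242 - 17637)/(-4143 - 24600)) = ((-17 + 12100 + 24200) + 12286)*(2399 - 2395/(-28743)) = (36283 + 12286)*(2399 - 2395*(-1/28743)) = 48569*(2399 + 2395/28743) = 48569*(68956852/28743) = 3349165344788/28743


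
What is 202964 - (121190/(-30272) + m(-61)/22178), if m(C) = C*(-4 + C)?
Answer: 2620519207007/12911008 ≈ 2.0297e+5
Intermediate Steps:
202964 - (121190/(-30272) + m(-61)/22178) = 202964 - (121190/(-30272) - 61*(-4 - 61)/22178) = 202964 - (121190*(-1/30272) - 61*(-65)*(1/22178)) = 202964 - (-60595/15136 + 3965*(1/22178)) = 202964 - (-60595/15136 + 305/1706) = 202964 - 1*(-49379295/12911008) = 202964 + 49379295/12911008 = 2620519207007/12911008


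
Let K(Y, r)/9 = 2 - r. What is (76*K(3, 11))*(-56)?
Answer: 344736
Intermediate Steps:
K(Y, r) = 18 - 9*r (K(Y, r) = 9*(2 - r) = 18 - 9*r)
(76*K(3, 11))*(-56) = (76*(18 - 9*11))*(-56) = (76*(18 - 99))*(-56) = (76*(-81))*(-56) = -6156*(-56) = 344736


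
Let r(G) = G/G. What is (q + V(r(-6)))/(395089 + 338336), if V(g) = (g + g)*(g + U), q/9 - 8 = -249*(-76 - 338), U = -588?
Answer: 926672/733425 ≈ 1.2635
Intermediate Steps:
r(G) = 1
q = 927846 (q = 72 + 9*(-249*(-76 - 338)) = 72 + 9*(-249*(-414)) = 72 + 9*103086 = 72 + 927774 = 927846)
V(g) = 2*g*(-588 + g) (V(g) = (g + g)*(g - 588) = (2*g)*(-588 + g) = 2*g*(-588 + g))
(q + V(r(-6)))/(395089 + 338336) = (927846 + 2*1*(-588 + 1))/(395089 + 338336) = (927846 + 2*1*(-587))/733425 = (927846 - 1174)*(1/733425) = 926672*(1/733425) = 926672/733425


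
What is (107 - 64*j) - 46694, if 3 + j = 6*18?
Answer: -53307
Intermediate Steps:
j = 105 (j = -3 + 6*18 = -3 + 108 = 105)
(107 - 64*j) - 46694 = (107 - 64*105) - 46694 = (107 - 6720) - 46694 = -6613 - 46694 = -53307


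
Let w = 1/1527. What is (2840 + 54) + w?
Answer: 4419139/1527 ≈ 2894.0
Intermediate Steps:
w = 1/1527 ≈ 0.00065488
(2840 + 54) + w = (2840 + 54) + 1/1527 = 2894 + 1/1527 = 4419139/1527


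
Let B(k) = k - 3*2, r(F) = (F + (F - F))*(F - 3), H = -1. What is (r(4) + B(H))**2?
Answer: 9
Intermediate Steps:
r(F) = F*(-3 + F) (r(F) = (F + 0)*(-3 + F) = F*(-3 + F))
B(k) = -6 + k (B(k) = k - 6 = -6 + k)
(r(4) + B(H))**2 = (4*(-3 + 4) + (-6 - 1))**2 = (4*1 - 7)**2 = (4 - 7)**2 = (-3)**2 = 9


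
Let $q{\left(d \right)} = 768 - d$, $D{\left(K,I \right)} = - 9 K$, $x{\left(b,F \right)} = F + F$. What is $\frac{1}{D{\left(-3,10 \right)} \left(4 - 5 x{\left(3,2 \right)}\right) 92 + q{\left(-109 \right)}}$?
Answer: $- \frac{1}{38867} \approx -2.5729 \cdot 10^{-5}$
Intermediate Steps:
$x{\left(b,F \right)} = 2 F$
$\frac{1}{D{\left(-3,10 \right)} \left(4 - 5 x{\left(3,2 \right)}\right) 92 + q{\left(-109 \right)}} = \frac{1}{\left(-9\right) \left(-3\right) \left(4 - 5 \cdot 2 \cdot 2\right) 92 + \left(768 - -109\right)} = \frac{1}{27 \left(4 - 20\right) 92 + \left(768 + 109\right)} = \frac{1}{27 \left(4 - 20\right) 92 + 877} = \frac{1}{27 \left(-16\right) 92 + 877} = \frac{1}{\left(-432\right) 92 + 877} = \frac{1}{-39744 + 877} = \frac{1}{-38867} = - \frac{1}{38867}$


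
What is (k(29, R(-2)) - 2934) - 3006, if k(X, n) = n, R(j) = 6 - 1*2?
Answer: -5936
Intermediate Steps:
R(j) = 4 (R(j) = 6 - 2 = 4)
(k(29, R(-2)) - 2934) - 3006 = (4 - 2934) - 3006 = -2930 - 3006 = -5936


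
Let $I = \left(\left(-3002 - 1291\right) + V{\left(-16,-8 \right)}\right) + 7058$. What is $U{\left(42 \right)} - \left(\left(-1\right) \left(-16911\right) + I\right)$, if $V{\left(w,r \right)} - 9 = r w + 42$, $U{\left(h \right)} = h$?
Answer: $-19813$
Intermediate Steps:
$V{\left(w,r \right)} = 51 + r w$ ($V{\left(w,r \right)} = 9 + \left(r w + 42\right) = 9 + \left(42 + r w\right) = 51 + r w$)
$I = 2944$ ($I = \left(\left(-3002 - 1291\right) + \left(51 - -128\right)\right) + 7058 = \left(-4293 + \left(51 + 128\right)\right) + 7058 = \left(-4293 + 179\right) + 7058 = -4114 + 7058 = 2944$)
$U{\left(42 \right)} - \left(\left(-1\right) \left(-16911\right) + I\right) = 42 - \left(\left(-1\right) \left(-16911\right) + 2944\right) = 42 - \left(16911 + 2944\right) = 42 - 19855 = -19813$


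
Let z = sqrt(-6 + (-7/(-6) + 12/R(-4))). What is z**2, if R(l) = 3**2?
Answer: -7/2 ≈ -3.5000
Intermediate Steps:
R(l) = 9
z = I*sqrt(14)/2 (z = sqrt(-6 + (-7/(-6) + 12/9)) = sqrt(-6 + (-7*(-1/6) + 12*(1/9))) = sqrt(-6 + (7/6 + 4/3)) = sqrt(-6 + 5/2) = sqrt(-7/2) = I*sqrt(14)/2 ≈ 1.8708*I)
z**2 = (I*sqrt(14)/2)**2 = -7/2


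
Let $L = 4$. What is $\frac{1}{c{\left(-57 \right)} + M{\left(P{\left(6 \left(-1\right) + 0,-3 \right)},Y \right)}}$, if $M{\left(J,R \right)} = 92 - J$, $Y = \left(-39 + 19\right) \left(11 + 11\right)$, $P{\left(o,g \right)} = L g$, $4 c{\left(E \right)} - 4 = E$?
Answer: $\frac{4}{363} \approx 0.011019$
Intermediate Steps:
$c{\left(E \right)} = 1 + \frac{E}{4}$
$P{\left(o,g \right)} = 4 g$
$Y = -440$ ($Y = \left(-20\right) 22 = -440$)
$\frac{1}{c{\left(-57 \right)} + M{\left(P{\left(6 \left(-1\right) + 0,-3 \right)},Y \right)}} = \frac{1}{\left(1 + \frac{1}{4} \left(-57\right)\right) + \left(92 - 4 \left(-3\right)\right)} = \frac{1}{\left(1 - \frac{57}{4}\right) + \left(92 - -12\right)} = \frac{1}{- \frac{53}{4} + \left(92 + 12\right)} = \frac{1}{- \frac{53}{4} + 104} = \frac{1}{\frac{363}{4}} = \frac{4}{363}$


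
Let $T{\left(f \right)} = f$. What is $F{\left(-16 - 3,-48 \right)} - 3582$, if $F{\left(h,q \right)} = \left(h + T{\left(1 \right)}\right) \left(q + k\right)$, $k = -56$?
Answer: $-1710$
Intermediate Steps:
$F{\left(h,q \right)} = \left(1 + h\right) \left(-56 + q\right)$ ($F{\left(h,q \right)} = \left(h + 1\right) \left(q - 56\right) = \left(1 + h\right) \left(-56 + q\right)$)
$F{\left(-16 - 3,-48 \right)} - 3582 = \left(-56 - 48 - 56 \left(-16 - 3\right) + \left(-16 - 3\right) \left(-48\right)\right) - 3582 = \left(-56 - 48 - -1064 - -912\right) - 3582 = \left(-56 - 48 + 1064 + 912\right) - 3582 = 1872 - 3582 = -1710$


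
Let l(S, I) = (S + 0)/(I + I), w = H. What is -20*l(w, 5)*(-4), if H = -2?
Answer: -16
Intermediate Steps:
w = -2
l(S, I) = S/(2*I) (l(S, I) = S/((2*I)) = S*(1/(2*I)) = S/(2*I))
-20*l(w, 5)*(-4) = -10*(-2)/5*(-4) = -20*(-⅕)*(-4) = 4*(-4) = -16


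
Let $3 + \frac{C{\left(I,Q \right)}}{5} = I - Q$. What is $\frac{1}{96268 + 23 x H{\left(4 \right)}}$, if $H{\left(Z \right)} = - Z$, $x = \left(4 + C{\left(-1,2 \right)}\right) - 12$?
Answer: $\frac{1}{99764} \approx 1.0024 \cdot 10^{-5}$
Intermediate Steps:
$C{\left(I,Q \right)} = -15 - 5 Q + 5 I$ ($C{\left(I,Q \right)} = -15 + 5 \left(I - Q\right) = -15 + \left(- 5 Q + 5 I\right) = -15 - 5 Q + 5 I$)
$x = -38$ ($x = \left(4 - 30\right) - 12 = -26 - 12 = -38$)
$\frac{1}{96268 + 23 x H{\left(4 \right)}} = \frac{1}{96268 + 23 \left(-38\right) \left(\left(-1\right) 4\right)} = \frac{1}{96268 - -3496} = \frac{1}{96268 + 3496} = \frac{1}{99764}$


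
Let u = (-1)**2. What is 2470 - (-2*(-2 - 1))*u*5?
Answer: 2440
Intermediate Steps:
u = 1
2470 - (-2*(-2 - 1))*u*5 = 2470 - -2*(-2 - 1)*1*5 = 2470 - -2*(-3)*1*5 = 2470 - 6*1*5 = 2470 - 6*5 = 2470 - 1*30 = 2470 - 30 = 2440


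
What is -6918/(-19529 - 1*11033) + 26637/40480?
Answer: 547060317/618574880 ≈ 0.88439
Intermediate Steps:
-6918/(-19529 - 1*11033) + 26637/40480 = -6918/(-19529 - 11033) + 26637*(1/40480) = -6918/(-30562) + 26637/40480 = -6918*(-1/30562) + 26637/40480 = 3459/15281 + 26637/40480 = 547060317/618574880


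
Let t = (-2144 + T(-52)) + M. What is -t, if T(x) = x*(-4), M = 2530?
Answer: -594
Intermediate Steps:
T(x) = -4*x
t = 594 (t = (-2144 - 4*(-52)) + 2530 = (-2144 + 208) + 2530 = -1936 + 2530 = 594)
-t = -1*594 = -594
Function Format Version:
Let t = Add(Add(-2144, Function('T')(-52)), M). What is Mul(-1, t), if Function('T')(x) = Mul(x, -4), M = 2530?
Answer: -594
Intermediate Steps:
Function('T')(x) = Mul(-4, x)
t = 594 (t = Add(Add(-2144, Mul(-4, -52)), 2530) = Add(Add(-2144, 208), 2530) = Add(-1936, 2530) = 594)
Mul(-1, t) = Mul(-1, 594) = -594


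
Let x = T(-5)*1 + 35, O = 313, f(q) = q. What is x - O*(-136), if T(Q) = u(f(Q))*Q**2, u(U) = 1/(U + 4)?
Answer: 42578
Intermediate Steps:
u(U) = 1/(4 + U)
T(Q) = Q**2/(4 + Q)
x = 10 (x = ((-5)**2/(4 - 5))*1 + 35 = (25/(-1))*1 + 35 = (25*(-1))*1 + 35 = -25*1 + 35 = -25 + 35 = 10)
x - O*(-136) = 10 - 313*(-136) = 10 - 1*(-42568) = 10 + 42568 = 42578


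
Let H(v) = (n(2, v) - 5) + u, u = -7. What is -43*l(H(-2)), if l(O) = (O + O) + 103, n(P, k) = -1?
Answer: -3311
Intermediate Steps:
H(v) = -13 (H(v) = (-1 - 5) - 7 = -6 - 7 = -13)
l(O) = 103 + 2*O (l(O) = 2*O + 103 = 103 + 2*O)
-43*l(H(-2)) = -43*(103 + 2*(-13)) = -43*(103 - 26) = -43*77 = -3311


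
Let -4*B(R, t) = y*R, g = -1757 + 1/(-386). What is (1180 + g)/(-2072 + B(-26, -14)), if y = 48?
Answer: 222723/679360 ≈ 0.32784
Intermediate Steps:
g = -678203/386 (g = -1757 - 1/386 = -678203/386 ≈ -1757.0)
B(R, t) = -12*R
(1180 + g)/(-2072 + B(-26, -14)) = (1180 - 678203/386)/(-2072 - 12*(-26)) = -222723/(386*(-2072 + 312)) = -222723/386/(-1760) = -222723/386*(-1/1760) = 222723/679360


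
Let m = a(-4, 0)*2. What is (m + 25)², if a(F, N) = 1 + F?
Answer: 361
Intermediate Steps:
m = -6 (m = (1 - 4)*2 = -3*2 = -6)
(m + 25)² = (-6 + 25)² = 19² = 361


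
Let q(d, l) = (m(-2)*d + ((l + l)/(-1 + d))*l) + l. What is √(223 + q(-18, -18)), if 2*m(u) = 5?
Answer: 2*√11362/19 ≈ 11.220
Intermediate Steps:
m(u) = 5/2 (m(u) = (½)*5 = 5/2)
q(d, l) = l + 5*d/2 + 2*l²/(-1 + d) (q(d, l) = (5*d/2 + ((l + l)/(-1 + d))*l) + l = (5*d/2 + ((2*l)/(-1 + d))*l) + l = (5*d/2 + (2*l/(-1 + d))*l) + l = (5*d/2 + 2*l²/(-1 + d)) + l = l + 5*d/2 + 2*l²/(-1 + d))
√(223 + q(-18, -18)) = √(223 + (-1*(-18) + 2*(-18)² - 5/2*(-18) + (5/2)*(-18)² - 18*(-18))/(-1 - 18)) = √(223 + (18 + 2*324 + 45 + (5/2)*324 + 324)/(-19)) = √(223 - (18 + 648 + 45 + 810 + 324)/19) = √(223 - 1/19*1845) = √(223 - 1845/19) = √(2392/19) = 2*√11362/19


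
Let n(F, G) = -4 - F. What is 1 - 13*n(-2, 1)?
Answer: 27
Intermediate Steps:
1 - 13*n(-2, 1) = 1 - 13*(-4 - 1*(-2)) = 1 - 13*(-4 + 2) = 1 - 13*(-2) = 1 + 26 = 27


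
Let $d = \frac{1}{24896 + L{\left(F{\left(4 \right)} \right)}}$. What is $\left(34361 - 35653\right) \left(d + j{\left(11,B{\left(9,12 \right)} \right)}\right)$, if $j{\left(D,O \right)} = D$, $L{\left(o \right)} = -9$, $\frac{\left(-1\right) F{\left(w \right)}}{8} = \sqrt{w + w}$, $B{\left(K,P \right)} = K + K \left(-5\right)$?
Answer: $- \frac{353695336}{24887} \approx -14212.0$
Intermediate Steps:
$B{\left(K,P \right)} = - 4 K$ ($B{\left(K,P \right)} = K - 5 K = - 4 K$)
$F{\left(w \right)} = - 8 \sqrt{2} \sqrt{w}$ ($F{\left(w \right)} = - 8 \sqrt{w + w} = - 8 \sqrt{2 w} = - 8 \sqrt{2} \sqrt{w}$)
$d = \frac{1}{24887}$ ($d = \frac{1}{24896 - 9} = \frac{1}{24887} \approx 4.0182 \cdot 10^{-5}$)
$\left(34361 - 35653\right) \left(d + j{\left(11,B{\left(9,12 \right)} \right)}\right) = \left(34361 - 35653\right) \left(\frac{1}{24887} + 11\right) = \left(-1292\right) \frac{273758}{24887} = - \frac{353695336}{24887}$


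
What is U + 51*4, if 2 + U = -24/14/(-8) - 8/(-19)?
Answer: 53901/266 ≈ 202.64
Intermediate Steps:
U = -363/266 (U = -2 + (-24/14/(-8) - 8/(-19)) = -2 + (-24*1/14*(-⅛) - 8*(-1/19)) = -2 + (-12/7*(-⅛) + 8/19) = -2 + (3/14 + 8/19) = -2 + 169/266 = -363/266 ≈ -1.3647)
U + 51*4 = -363/266 + 51*4 = -363/266 + 204 = 53901/266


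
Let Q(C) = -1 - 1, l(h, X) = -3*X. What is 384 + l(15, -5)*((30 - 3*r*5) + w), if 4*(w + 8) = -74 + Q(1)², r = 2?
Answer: 3/2 ≈ 1.5000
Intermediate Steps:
Q(C) = -2
w = -51/2 (w = -8 + (-74 + (-2)²)/4 = -8 + (-74 + 4)/4 = -8 + (¼)*(-70) = -8 - 35/2 = -51/2 ≈ -25.500)
384 + l(15, -5)*((30 - 3*r*5) + w) = 384 + (-3*(-5))*((30 - 3*2*5) - 51/2) = 384 + 15*((30 - 6*5) - 51/2) = 384 + 15*((30 - 30) - 51/2) = 384 + 15*(0 - 51/2) = 384 + 15*(-51/2) = 384 - 765/2 = 3/2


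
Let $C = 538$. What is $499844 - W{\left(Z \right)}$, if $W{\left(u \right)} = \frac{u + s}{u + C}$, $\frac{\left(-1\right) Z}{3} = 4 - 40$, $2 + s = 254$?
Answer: $\frac{161449432}{323} \approx 4.9984 \cdot 10^{5}$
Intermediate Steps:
$s = 252$ ($s = -2 + 254 = 252$)
$Z = 108$ ($Z = - 3 \left(4 - 40\right) = \left(-3\right) \left(-36\right) = 108$)
$W{\left(u \right)} = \frac{252 + u}{538 + u}$ ($W{\left(u \right)} = \frac{u + 252}{u + 538} = \frac{252 + u}{538 + u}$)
$499844 - W{\left(Z \right)} = 499844 - \frac{252 + 108}{538 + 108} = 499844 - \frac{1}{646} \cdot 360 = 499844 - \frac{180}{323} = \frac{161449432}{323}$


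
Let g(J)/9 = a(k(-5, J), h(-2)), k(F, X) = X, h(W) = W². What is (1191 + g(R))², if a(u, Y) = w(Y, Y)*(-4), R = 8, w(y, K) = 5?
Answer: 1022121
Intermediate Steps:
a(u, Y) = -20 (a(u, Y) = 5*(-4) = -20)
g(J) = -180 (g(J) = 9*(-20) = -180)
(1191 + g(R))² = (1191 - 180)² = 1011² = 1022121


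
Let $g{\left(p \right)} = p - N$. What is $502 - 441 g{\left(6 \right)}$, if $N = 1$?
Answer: $-1703$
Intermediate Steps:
$g{\left(p \right)} = -1 + p$ ($g{\left(p \right)} = p - 1 = -1 + p$)
$502 - 441 g{\left(6 \right)} = 502 - 441 \left(-1 + 6\right) = 502 - 2205 = -1703$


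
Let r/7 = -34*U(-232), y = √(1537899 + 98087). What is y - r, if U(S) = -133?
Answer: -31654 + √1635986 ≈ -30375.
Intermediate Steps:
y = √1635986 ≈ 1279.1
r = 31654 (r = 7*(-34*(-133)) = 7*4522 = 31654)
y - r = √1635986 - 1*31654 = √1635986 - 31654 = -31654 + √1635986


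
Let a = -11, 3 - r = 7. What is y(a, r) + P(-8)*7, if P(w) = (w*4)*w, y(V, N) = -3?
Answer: 1789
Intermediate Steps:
r = -4 (r = 3 - 1*7 = 3 - 7 = -4)
P(w) = 4*w² (P(w) = (4*w)*w = 4*w²)
y(a, r) + P(-8)*7 = -3 + (4*(-8)²)*7 = -3 + (4*64)*7 = -3 + 256*7 = -3 + 1792 = 1789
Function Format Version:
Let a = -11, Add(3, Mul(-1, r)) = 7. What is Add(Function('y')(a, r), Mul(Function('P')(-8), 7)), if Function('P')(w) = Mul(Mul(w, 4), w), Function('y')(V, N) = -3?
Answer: 1789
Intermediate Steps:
r = -4 (r = Add(3, Mul(-1, 7)) = Add(3, -7) = -4)
Function('P')(w) = Mul(4, Pow(w, 2)) (Function('P')(w) = Mul(Mul(4, w), w) = Mul(4, Pow(w, 2)))
Add(Function('y')(a, r), Mul(Function('P')(-8), 7)) = Add(-3, Mul(Mul(4, Pow(-8, 2)), 7)) = Add(-3, Mul(Mul(4, 64), 7)) = Add(-3, Mul(256, 7)) = Add(-3, 1792) = 1789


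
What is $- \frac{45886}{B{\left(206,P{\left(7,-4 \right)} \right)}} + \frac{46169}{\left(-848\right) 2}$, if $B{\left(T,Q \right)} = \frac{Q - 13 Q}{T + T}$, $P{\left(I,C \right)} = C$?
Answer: $- \frac{2004071899}{5088} \approx -3.9388 \cdot 10^{5}$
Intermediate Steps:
$B{\left(T,Q \right)} = - \frac{6 Q}{T}$ ($B{\left(T,Q \right)} = \frac{\left(-12\right) Q}{2 T} = - 12 Q \frac{1}{2 T} = - \frac{6 Q}{T}$)
$- \frac{45886}{B{\left(206,P{\left(7,-4 \right)} \right)}} + \frac{46169}{\left(-848\right) 2} = - \frac{45886}{\left(-6\right) \left(-4\right) \frac{1}{206}} + \frac{46169}{\left(-848\right) 2} = - \frac{45886}{\left(-6\right) \left(-4\right) \frac{1}{206}} + \frac{46169}{-1696} = - \frac{45886}{\frac{12}{103}} + 46169 \left(- \frac{1}{1696}\right) = \left(-45886\right) \frac{103}{12} - \frac{46169}{1696} = - \frac{2363129}{6} - \frac{46169}{1696} = - \frac{2004071899}{5088}$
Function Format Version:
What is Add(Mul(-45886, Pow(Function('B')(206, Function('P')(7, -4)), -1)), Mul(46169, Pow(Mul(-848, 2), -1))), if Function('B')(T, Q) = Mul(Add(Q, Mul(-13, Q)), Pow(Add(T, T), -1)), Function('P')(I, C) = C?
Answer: Rational(-2004071899, 5088) ≈ -3.9388e+5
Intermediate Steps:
Function('B')(T, Q) = Mul(-6, Q, Pow(T, -1)) (Function('B')(T, Q) = Mul(Mul(-12, Q), Pow(Mul(2, T), -1)) = Mul(Mul(-12, Q), Mul(Rational(1, 2), Pow(T, -1))) = Mul(-6, Q, Pow(T, -1)))
Add(Mul(-45886, Pow(Function('B')(206, Function('P')(7, -4)), -1)), Mul(46169, Pow(Mul(-848, 2), -1))) = Add(Mul(-45886, Pow(Mul(-6, -4, Pow(206, -1)), -1)), Mul(46169, Pow(Mul(-848, 2), -1))) = Add(Mul(-45886, Pow(Mul(-6, -4, Rational(1, 206)), -1)), Mul(46169, Pow(-1696, -1))) = Add(Mul(-45886, Pow(Rational(12, 103), -1)), Mul(46169, Rational(-1, 1696))) = Add(Mul(-45886, Rational(103, 12)), Rational(-46169, 1696)) = Add(Rational(-2363129, 6), Rational(-46169, 1696)) = Rational(-2004071899, 5088)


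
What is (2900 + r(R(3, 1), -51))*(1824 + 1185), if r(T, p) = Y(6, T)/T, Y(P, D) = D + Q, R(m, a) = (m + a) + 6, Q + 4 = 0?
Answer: 43639527/5 ≈ 8.7279e+6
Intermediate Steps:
Q = -4 (Q = -4 + 0 = -4)
R(m, a) = 6 + a + m (R(m, a) = (a + m) + 6 = 6 + a + m)
Y(P, D) = -4 + D (Y(P, D) = D - 4 = -4 + D)
r(T, p) = (-4 + T)/T
(2900 + r(R(3, 1), -51))*(1824 + 1185) = (2900 + (-4 + (6 + 1 + 3))/(6 + 1 + 3))*(1824 + 1185) = (2900 + (-4 + 10)/10)*3009 = (2900 + (⅒)*6)*3009 = (2900 + ⅗)*3009 = (14503/5)*3009 = 43639527/5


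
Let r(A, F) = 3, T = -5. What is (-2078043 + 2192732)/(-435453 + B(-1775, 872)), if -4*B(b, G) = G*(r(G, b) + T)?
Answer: -114689/435017 ≈ -0.26364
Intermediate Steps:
B(b, G) = G/2 (B(b, G) = -G*(3 - 5)/4 = -G*(-2)/4 = -(-1)*G/2 = G/2)
(-2078043 + 2192732)/(-435453 + B(-1775, 872)) = (-2078043 + 2192732)/(-435453 + (½)*872) = 114689/(-435453 + 436) = 114689/(-435017) = 114689*(-1/435017) = -114689/435017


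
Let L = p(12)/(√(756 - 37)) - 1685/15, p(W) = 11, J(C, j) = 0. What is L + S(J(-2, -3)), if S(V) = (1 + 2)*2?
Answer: -319/3 + 11*√719/719 ≈ -105.92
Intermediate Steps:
S(V) = 6 (S(V) = 3*2 = 6)
L = -337/3 + 11*√719/719 (L = 11/(√(756 - 37)) - 1685/15 = 11/(√719) - 1685*1/15 = 11*(√719/719) - 337/3 = 11*√719/719 - 337/3 = -337/3 + 11*√719/719 ≈ -111.92)
L + S(J(-2, -3)) = (-337/3 + 11*√719/719) + 6 = -319/3 + 11*√719/719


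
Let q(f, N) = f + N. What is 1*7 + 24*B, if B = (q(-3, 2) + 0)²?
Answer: 31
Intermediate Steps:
q(f, N) = N + f
B = 1 (B = ((2 - 3) + 0)² = (-1 + 0)² = (-1)² = 1)
1*7 + 24*B = 1*7 + 24*1 = 7 + 24 = 31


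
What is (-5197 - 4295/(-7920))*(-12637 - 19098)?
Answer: 23746980265/144 ≈ 1.6491e+8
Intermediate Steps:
(-5197 - 4295/(-7920))*(-12637 - 19098) = (-5197 - 4295*(-1/7920))*(-31735) = (-5197 + 859/1584)*(-31735) = -8231189/1584*(-31735) = 23746980265/144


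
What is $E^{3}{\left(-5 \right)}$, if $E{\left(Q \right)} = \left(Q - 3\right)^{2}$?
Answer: $262144$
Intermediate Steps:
$E{\left(Q \right)} = \left(-3 + Q\right)^{2}$
$E^{3}{\left(-5 \right)} = \left(\left(-3 - 5\right)^{2}\right)^{3} = \left(\left(-8\right)^{2}\right)^{3} = 64^{3} = 262144$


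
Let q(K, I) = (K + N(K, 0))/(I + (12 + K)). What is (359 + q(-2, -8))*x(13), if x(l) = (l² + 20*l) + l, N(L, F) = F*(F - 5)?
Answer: 158236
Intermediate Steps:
N(L, F) = F*(-5 + F)
x(l) = l² + 21*l
q(K, I) = K/(12 + I + K) (q(K, I) = (K + 0*(-5 + 0))/(I + (12 + K)) = (K + 0*(-5))/(12 + I + K) = (K + 0)/(12 + I + K) = K/(12 + I + K))
(359 + q(-2, -8))*x(13) = (359 - 2/(12 - 8 - 2))*(13*(21 + 13)) = (359 - 2/2)*(13*34) = (359 - 2*½)*442 = (359 - 1)*442 = 358*442 = 158236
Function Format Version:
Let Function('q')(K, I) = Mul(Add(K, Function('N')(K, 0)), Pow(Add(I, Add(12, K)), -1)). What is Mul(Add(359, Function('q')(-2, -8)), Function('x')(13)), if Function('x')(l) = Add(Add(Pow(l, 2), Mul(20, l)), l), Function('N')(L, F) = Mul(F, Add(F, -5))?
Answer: 158236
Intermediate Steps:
Function('N')(L, F) = Mul(F, Add(-5, F))
Function('x')(l) = Add(Pow(l, 2), Mul(21, l))
Function('q')(K, I) = Mul(K, Pow(Add(12, I, K), -1)) (Function('q')(K, I) = Mul(Add(K, Mul(0, Add(-5, 0))), Pow(Add(I, Add(12, K)), -1)) = Mul(Add(K, Mul(0, -5)), Pow(Add(12, I, K), -1)) = Mul(Add(K, 0), Pow(Add(12, I, K), -1)) = Mul(K, Pow(Add(12, I, K), -1)))
Mul(Add(359, Function('q')(-2, -8)), Function('x')(13)) = Mul(Add(359, Mul(-2, Pow(Add(12, -8, -2), -1))), Mul(13, Add(21, 13))) = Mul(Add(359, Mul(-2, Pow(2, -1))), Mul(13, 34)) = Mul(Add(359, Mul(-2, Rational(1, 2))), 442) = Mul(Add(359, -1), 442) = Mul(358, 442) = 158236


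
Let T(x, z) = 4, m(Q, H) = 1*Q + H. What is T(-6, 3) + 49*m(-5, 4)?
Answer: -45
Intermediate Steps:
m(Q, H) = H + Q (m(Q, H) = Q + H = H + Q)
T(-6, 3) + 49*m(-5, 4) = 4 + 49*(4 - 5) = 4 + 49*(-1) = 4 - 49 = -45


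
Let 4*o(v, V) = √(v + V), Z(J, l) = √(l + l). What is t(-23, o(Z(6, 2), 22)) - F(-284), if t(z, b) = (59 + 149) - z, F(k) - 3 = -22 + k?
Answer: 534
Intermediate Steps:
Z(J, l) = √2*√l (Z(J, l) = √(2*l) = √2*√l)
o(v, V) = √(V + v)/4 (o(v, V) = √(v + V)/4 = √(V + v)/4)
F(k) = -19 + k (F(k) = 3 + (-22 + k) = -19 + k)
t(z, b) = 208 - z
t(-23, o(Z(6, 2), 22)) - F(-284) = (208 - 1*(-23)) - (-19 - 284) = (208 + 23) - 1*(-303) = 231 + 303 = 534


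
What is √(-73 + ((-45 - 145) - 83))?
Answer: I*√346 ≈ 18.601*I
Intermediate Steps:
√(-73 + ((-45 - 145) - 83)) = √(-73 + (-190 - 83)) = √(-73 - 273) = √(-346) = I*√346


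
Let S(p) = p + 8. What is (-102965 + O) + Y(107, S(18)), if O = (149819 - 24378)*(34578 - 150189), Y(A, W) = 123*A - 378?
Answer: -14502449633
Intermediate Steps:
S(p) = 8 + p
Y(A, W) = -378 + 123*A
O = -14502359451 (O = 125441*(-115611) = -14502359451)
(-102965 + O) + Y(107, S(18)) = (-102965 - 14502359451) + (-378 + 123*107) = -14502462416 + (-378 + 13161) = -14502462416 + 12783 = -14502449633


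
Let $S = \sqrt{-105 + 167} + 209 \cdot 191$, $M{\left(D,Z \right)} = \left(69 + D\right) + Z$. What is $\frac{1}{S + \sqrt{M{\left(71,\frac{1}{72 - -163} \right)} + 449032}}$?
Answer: $\frac{235}{9380965 + \sqrt{24805523935} + 235 \sqrt{62}} \approx 2.4632 \cdot 10^{-5}$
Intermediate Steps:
$M{\left(D,Z \right)} = 69 + D + Z$
$S = 39919 + \sqrt{62}$ ($S = \sqrt{62} + 39919 = 39919 + \sqrt{62} \approx 39927.0$)
$\frac{1}{S + \sqrt{M{\left(71,\frac{1}{72 - -163} \right)} + 449032}} = \frac{1}{\left(39919 + \sqrt{62}\right) + \sqrt{\left(69 + 71 + \frac{1}{72 - -163}\right) + 449032}} = \frac{1}{\left(39919 + \sqrt{62}\right) + \sqrt{\left(69 + 71 + \frac{1}{72 + 163}\right) + 449032}} = \frac{1}{\left(39919 + \sqrt{62}\right) + \sqrt{\left(69 + 71 + \frac{1}{235}\right) + 449032}} = \frac{1}{\left(39919 + \sqrt{62}\right) + \sqrt{\frac{32901}{235} + 449032}} = \frac{1}{\left(39919 + \sqrt{62}\right) + \sqrt{\frac{105555421}{235}}} = \frac{1}{\left(39919 + \sqrt{62}\right) + \frac{\sqrt{24805523935}}{235}} = \frac{1}{39919 + \sqrt{62} + \frac{\sqrt{24805523935}}{235}}$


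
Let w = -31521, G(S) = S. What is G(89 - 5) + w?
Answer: -31437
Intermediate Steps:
G(89 - 5) + w = (89 - 5) - 31521 = 84 - 31521 = -31437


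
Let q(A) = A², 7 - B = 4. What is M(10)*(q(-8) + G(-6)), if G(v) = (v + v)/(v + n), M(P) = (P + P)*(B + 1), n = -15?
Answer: 36160/7 ≈ 5165.7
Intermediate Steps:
B = 3 (B = 7 - 1*4 = 7 - 4 = 3)
M(P) = 8*P (M(P) = (P + P)*(3 + 1) = (2*P)*4 = 8*P)
G(v) = 2*v/(-15 + v) (G(v) = (v + v)/(v - 15) = (2*v)/(-15 + v) = 2*v/(-15 + v))
M(10)*(q(-8) + G(-6)) = (8*10)*((-8)² + 2*(-6)/(-15 - 6)) = 80*(64 + 2*(-6)/(-21)) = 80*(64 + 2*(-6)*(-1/21)) = 80*(64 + 4/7) = 80*(452/7) = 36160/7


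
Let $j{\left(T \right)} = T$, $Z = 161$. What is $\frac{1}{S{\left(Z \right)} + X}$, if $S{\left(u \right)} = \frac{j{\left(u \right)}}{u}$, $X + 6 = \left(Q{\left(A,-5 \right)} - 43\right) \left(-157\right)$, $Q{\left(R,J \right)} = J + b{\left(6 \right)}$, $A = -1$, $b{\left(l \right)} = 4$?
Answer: $\frac{1}{6903} \approx 0.00014486$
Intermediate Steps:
$Q{\left(R,J \right)} = 4 + J$ ($Q{\left(R,J \right)} = J + 4 = 4 + J$)
$X = 6902$ ($X = -6 + \left(\left(4 - 5\right) - 43\right) \left(-157\right) = -6 + \left(-1 - 43\right) \left(-157\right) = -6 - -6908 = -6 + 6908 = 6902$)
$S{\left(u \right)} = 1$ ($S{\left(u \right)} = \frac{u}{u} = 1$)
$\frac{1}{S{\left(Z \right)} + X} = \frac{1}{1 + 6902} = \frac{1}{6903}$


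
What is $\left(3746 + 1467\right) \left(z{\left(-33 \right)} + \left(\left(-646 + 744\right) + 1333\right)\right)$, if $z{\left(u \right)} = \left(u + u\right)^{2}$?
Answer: $30167631$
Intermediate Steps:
$z{\left(u \right)} = 4 u^{2}$ ($z{\left(u \right)} = \left(2 u\right)^{2} = 4 u^{2}$)
$\left(3746 + 1467\right) \left(z{\left(-33 \right)} + \left(\left(-646 + 744\right) + 1333\right)\right) = \left(3746 + 1467\right) \left(4 \left(-33\right)^{2} + \left(\left(-646 + 744\right) + 1333\right)\right) = 5213 \left(4 \cdot 1089 + \left(98 + 1333\right)\right) = 5213 \left(4356 + 1431\right) = 5213 \cdot 5787 = 30167631$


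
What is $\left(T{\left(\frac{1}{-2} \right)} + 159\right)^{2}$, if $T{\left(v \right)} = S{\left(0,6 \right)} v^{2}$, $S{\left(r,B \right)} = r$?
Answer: $25281$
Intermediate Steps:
$T{\left(v \right)} = 0$ ($T{\left(v \right)} = 0 v^{2} = 0$)
$\left(T{\left(\frac{1}{-2} \right)} + 159\right)^{2} = \left(0 + 159\right)^{2} = 159^{2} = 25281$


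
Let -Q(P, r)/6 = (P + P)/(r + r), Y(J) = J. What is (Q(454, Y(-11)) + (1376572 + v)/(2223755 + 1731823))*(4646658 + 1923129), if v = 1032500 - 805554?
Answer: 14716749916155/9031 ≈ 1.6296e+9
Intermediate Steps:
v = 226946
Q(P, r) = -6*P/r (Q(P, r) = -6*(P + P)/(r + r) = -6*2*P/(2*r) = -6*2*P*1/(2*r) = -6*P/r)
(Q(454, Y(-11)) + (1376572 + v)/(2223755 + 1731823))*(4646658 + 1923129) = (-6*454/(-11) + (1376572 + 226946)/(2223755 + 1731823))*(4646658 + 1923129) = (-6*454*(-1/11) + 1603518/3955578)*6569787 = (2724/11 + 1603518*(1/3955578))*6569787 = (2724/11 + 3661/9031)*6569787 = (2240065/9031)*6569787 = 14716749916155/9031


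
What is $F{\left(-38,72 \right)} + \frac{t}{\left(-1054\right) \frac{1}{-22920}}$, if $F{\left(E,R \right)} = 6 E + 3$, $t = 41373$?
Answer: $\frac{474016005}{527} \approx 8.9946 \cdot 10^{5}$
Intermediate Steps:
$F{\left(E,R \right)} = 3 + 6 E$
$F{\left(-38,72 \right)} + \frac{t}{\left(-1054\right) \frac{1}{-22920}} = \left(3 + 6 \left(-38\right)\right) + \frac{41373}{\left(-1054\right) \frac{1}{-22920}} = \left(3 - 228\right) + \frac{41373}{\left(-1054\right) \left(- \frac{1}{22920}\right)} = -225 + \frac{41373}{\frac{527}{11460}} = -225 + 41373 \cdot \frac{11460}{527} = -225 + \frac{474134580}{527} = \frac{474016005}{527}$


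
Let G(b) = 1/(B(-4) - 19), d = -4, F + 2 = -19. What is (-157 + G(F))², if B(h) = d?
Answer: 13046544/529 ≈ 24663.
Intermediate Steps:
F = -21 (F = -2 - 19 = -21)
B(h) = -4
G(b) = -1/23 (G(b) = 1/(-4 - 19) = 1/(-23) = -1/23)
(-157 + G(F))² = (-157 - 1/23)² = (-3612/23)² = 13046544/529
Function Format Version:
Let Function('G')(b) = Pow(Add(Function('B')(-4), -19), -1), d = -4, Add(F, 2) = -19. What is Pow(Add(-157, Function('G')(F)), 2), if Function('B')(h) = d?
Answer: Rational(13046544, 529) ≈ 24663.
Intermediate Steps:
F = -21 (F = Add(-2, -19) = -21)
Function('B')(h) = -4
Function('G')(b) = Rational(-1, 23) (Function('G')(b) = Pow(Add(-4, -19), -1) = Pow(-23, -1) = Rational(-1, 23))
Pow(Add(-157, Function('G')(F)), 2) = Pow(Add(-157, Rational(-1, 23)), 2) = Pow(Rational(-3612, 23), 2) = Rational(13046544, 529)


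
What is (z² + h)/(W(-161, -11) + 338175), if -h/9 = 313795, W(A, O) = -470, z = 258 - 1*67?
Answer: -2787674/337705 ≈ -8.2548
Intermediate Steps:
z = 191 (z = 258 - 67 = 191)
h = -2824155 (h = -9*313795 = -2824155)
(z² + h)/(W(-161, -11) + 338175) = (191² - 2824155)/(-470 + 338175) = (36481 - 2824155)/337705 = -2787674*1/337705 = -2787674/337705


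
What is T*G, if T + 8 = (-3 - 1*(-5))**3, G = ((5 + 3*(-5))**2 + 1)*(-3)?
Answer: 0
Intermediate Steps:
G = -303 (G = ((5 - 15)**2 + 1)*(-3) = ((-10)**2 + 1)*(-3) = (100 + 1)*(-3) = 101*(-3) = -303)
T = 0 (T = -8 + (-3 - 1*(-5))**3 = -8 + (-3 + 5)**3 = -8 + 2**3 = -8 + 8 = 0)
T*G = 0*(-303) = 0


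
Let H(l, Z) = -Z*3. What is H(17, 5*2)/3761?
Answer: -30/3761 ≈ -0.0079766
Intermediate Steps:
H(l, Z) = -3*Z
H(17, 5*2)/3761 = -15*2/3761 = -3*10*(1/3761) = -30*1/3761 = -30/3761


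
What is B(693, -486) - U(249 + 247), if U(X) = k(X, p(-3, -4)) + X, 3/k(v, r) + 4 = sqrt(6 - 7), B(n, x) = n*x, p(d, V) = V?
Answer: -5733986/17 + 3*I/17 ≈ -3.3729e+5 + 0.17647*I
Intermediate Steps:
k(v, r) = 3*(-4 - I)/17 (k(v, r) = 3/(-4 + sqrt(6 - 7)) = 3/(-4 + sqrt(-1)) = 3/(-4 + I) = 3*((-4 - I)/17) = 3*(-4 - I)/17)
U(X) = -12/17 + X - 3*I/17 (U(X) = (-12/17 - 3*I/17) + X = -12/17 + X - 3*I/17)
B(693, -486) - U(249 + 247) = 693*(-486) - (-12/17 + (249 + 247) - 3*I/17) = -336798 - (-12/17 + 496 - 3*I/17) = -336798 - (8420/17 - 3*I/17) = -336798 + (-8420/17 + 3*I/17) = -5733986/17 + 3*I/17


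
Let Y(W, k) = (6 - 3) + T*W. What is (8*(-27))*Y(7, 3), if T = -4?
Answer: 5400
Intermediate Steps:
Y(W, k) = 3 - 4*W (Y(W, k) = (6 - 3) - 4*W = 3 - 4*W)
(8*(-27))*Y(7, 3) = (8*(-27))*(3 - 4*7) = -216*(3 - 28) = -216*(-25) = 5400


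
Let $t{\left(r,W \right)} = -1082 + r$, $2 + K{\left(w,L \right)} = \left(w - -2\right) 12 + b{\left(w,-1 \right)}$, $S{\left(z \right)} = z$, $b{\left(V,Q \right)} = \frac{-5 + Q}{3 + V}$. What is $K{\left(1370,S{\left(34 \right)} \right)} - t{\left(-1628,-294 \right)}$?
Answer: $\frac{26323150}{1373} \approx 19172.0$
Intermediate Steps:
$b{\left(V,Q \right)} = \frac{-5 + Q}{3 + V}$
$K{\left(w,L \right)} = 22 - \frac{6}{3 + w} + 12 w$ ($K{\left(w,L \right)} = -2 + \left(\left(w - -2\right) 12 + \frac{-5 - 1}{3 + w}\right) = -2 + \left(\left(w + 2\right) 12 + \frac{1}{3 + w} \left(-6\right)\right) = -2 + \left(\left(2 + w\right) 12 - \frac{6}{3 + w}\right) = -2 - \left(-24 - 12 w + \frac{6}{3 + w}\right) = -2 + \left(24 - \frac{6}{3 + w} + 12 w\right) = 22 - \frac{6}{3 + w} + 12 w$)
$K{\left(1370,S{\left(34 \right)} \right)} - t{\left(-1628,-294 \right)} = \frac{2 \left(30 + 6 \cdot 1370^{2} + 29 \cdot 1370\right)}{3 + 1370} - \left(-1082 - 1628\right) = \frac{2 \left(30 + 6 \cdot 1876900 + 39730\right)}{1373} - -2710 = 2 \cdot \frac{1}{1373} \left(30 + 11261400 + 39730\right) + 2710 = 2 \cdot \frac{1}{1373} \cdot 11301160 + 2710 = \frac{22602320}{1373} + 2710 = \frac{26323150}{1373}$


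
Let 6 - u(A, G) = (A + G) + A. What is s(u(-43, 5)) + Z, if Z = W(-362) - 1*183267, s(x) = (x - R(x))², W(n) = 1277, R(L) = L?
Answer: -181990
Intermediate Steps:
u(A, G) = 6 - G - 2*A (u(A, G) = 6 - ((A + G) + A) = 6 - (G + 2*A) = 6 + (-G - 2*A) = 6 - G - 2*A)
s(x) = 0 (s(x) = (x - x)² = 0² = 0)
Z = -181990 (Z = 1277 - 1*183267 = 1277 - 183267 = -181990)
s(u(-43, 5)) + Z = 0 - 181990 = -181990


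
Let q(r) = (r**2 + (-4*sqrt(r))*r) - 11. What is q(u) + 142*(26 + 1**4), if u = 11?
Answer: 3944 - 44*sqrt(11) ≈ 3798.1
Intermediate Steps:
q(r) = -11 + r**2 - 4*r**(3/2) (q(r) = (r**2 - 4*r**(3/2)) - 11 = -11 + r**2 - 4*r**(3/2))
q(u) + 142*(26 + 1**4) = (-11 + 11**2 - 44*sqrt(11)) + 142*(26 + 1**4) = (-11 + 121 - 44*sqrt(11)) + 142*(26 + 1) = (-11 + 121 - 44*sqrt(11)) + 142*27 = (110 - 44*sqrt(11)) + 3834 = 3944 - 44*sqrt(11)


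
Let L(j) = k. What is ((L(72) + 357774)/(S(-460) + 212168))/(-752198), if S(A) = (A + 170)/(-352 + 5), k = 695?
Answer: -2646569/1178271530724 ≈ -2.2461e-6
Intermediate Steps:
L(j) = 695
S(A) = -170/347 - A/347 (S(A) = (170 + A)/(-347) = (170 + A)*(-1/347) = -170/347 - A/347)
((L(72) + 357774)/(S(-460) + 212168))/(-752198) = ((695 + 357774)/((-170/347 - 1/347*(-460)) + 212168))/(-752198) = (358469/((-170/347 + 460/347) + 212168))*(-1/752198) = (358469/(290/347 + 212168))*(-1/752198) = (358469/(73622586/347))*(-1/752198) = (358469*(347/73622586))*(-1/752198) = (2646569/1566438)*(-1/752198) = -2646569/1178271530724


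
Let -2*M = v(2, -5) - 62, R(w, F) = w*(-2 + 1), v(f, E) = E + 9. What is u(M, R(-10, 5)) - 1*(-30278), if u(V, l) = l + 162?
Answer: 30450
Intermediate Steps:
v(f, E) = 9 + E
R(w, F) = -w (R(w, F) = w*(-1) = -w)
M = 29 (M = -((9 - 5) - 62)/2 = -(4 - 62)/2 = -1/2*(-58) = 29)
u(V, l) = 162 + l
u(M, R(-10, 5)) - 1*(-30278) = (162 - 1*(-10)) - 1*(-30278) = (162 + 10) + 30278 = 172 + 30278 = 30450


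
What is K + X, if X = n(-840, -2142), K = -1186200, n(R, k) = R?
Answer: -1187040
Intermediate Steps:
X = -840
K + X = -1186200 - 840 = -1187040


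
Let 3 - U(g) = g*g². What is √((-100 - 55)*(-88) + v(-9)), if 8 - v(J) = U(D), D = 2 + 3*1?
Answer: 9*√170 ≈ 117.35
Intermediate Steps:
D = 5 (D = 2 + 3 = 5)
U(g) = 3 - g³ (U(g) = 3 - g*g² = 3 - g³)
v(J) = 130 (v(J) = 8 - (3 - 1*5³) = 8 - (3 - 1*125) = 8 - (3 - 125) = 8 - 1*(-122) = 8 + 122 = 130)
√((-100 - 55)*(-88) + v(-9)) = √((-100 - 55)*(-88) + 130) = √(-155*(-88) + 130) = √(13640 + 130) = √13770 = 9*√170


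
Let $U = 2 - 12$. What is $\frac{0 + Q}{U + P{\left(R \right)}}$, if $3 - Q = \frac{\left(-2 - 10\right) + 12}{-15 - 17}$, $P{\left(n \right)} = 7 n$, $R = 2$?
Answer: $\frac{3}{4} \approx 0.75$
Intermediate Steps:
$U = -10$
$Q = 3$ ($Q = 3 - \frac{\left(-2 - 10\right) + 12}{-15 - 17} = 3 - \frac{\left(-2 - 10\right) + 12}{-32} = 3 - \left(-12 + 12\right) \left(- \frac{1}{32}\right) = 3 - 0 \left(- \frac{1}{32}\right) = 3 - 0 = 3 + 0 = 3$)
$\frac{0 + Q}{U + P{\left(R \right)}} = \frac{0 + 3}{-10 + 7 \cdot 2} = \frac{1}{-10 + 14} \cdot 3 = \frac{1}{4} \cdot 3 = \frac{3}{4}$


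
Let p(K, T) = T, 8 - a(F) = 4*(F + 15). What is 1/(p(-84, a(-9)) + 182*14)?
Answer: 1/2532 ≈ 0.00039494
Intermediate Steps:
a(F) = -52 - 4*F (a(F) = 8 - 4*(F + 15) = 8 - 4*(15 + F) = 8 - (60 + 4*F) = 8 + (-60 - 4*F) = -52 - 4*F)
1/(p(-84, a(-9)) + 182*14) = 1/((-52 - 4*(-9)) + 182*14) = 1/((-52 + 36) + 2548) = 1/(-16 + 2548) = 1/2532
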